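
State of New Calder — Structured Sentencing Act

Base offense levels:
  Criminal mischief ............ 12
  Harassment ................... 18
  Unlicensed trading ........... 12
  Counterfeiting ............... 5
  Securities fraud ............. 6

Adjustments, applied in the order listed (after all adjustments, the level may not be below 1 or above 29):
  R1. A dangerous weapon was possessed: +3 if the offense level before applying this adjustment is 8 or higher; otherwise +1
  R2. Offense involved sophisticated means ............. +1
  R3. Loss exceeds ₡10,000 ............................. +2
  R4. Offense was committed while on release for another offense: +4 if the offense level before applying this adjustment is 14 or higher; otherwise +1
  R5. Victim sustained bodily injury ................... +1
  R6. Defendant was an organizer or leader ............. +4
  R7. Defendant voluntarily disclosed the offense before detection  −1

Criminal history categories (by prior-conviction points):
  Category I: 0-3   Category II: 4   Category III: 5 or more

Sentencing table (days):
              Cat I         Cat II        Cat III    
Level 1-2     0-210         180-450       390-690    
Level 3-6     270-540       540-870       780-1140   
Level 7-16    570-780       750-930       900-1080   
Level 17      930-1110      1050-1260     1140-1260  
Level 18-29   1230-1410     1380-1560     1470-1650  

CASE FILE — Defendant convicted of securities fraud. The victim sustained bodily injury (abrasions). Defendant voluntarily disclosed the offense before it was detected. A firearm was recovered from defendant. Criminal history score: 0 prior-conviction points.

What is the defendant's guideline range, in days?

570-780 days

Base offense level for securities fraud: 6.
R1 applies (level before this adjustment is 6 < 8, so +1): 6 + 1 = 7.
R2 does not apply.
R3 does not apply.
R5 applies: 7 + 1 = 8.
R6 does not apply.
R7 applies: 8 − 1 = 7.
Final offense level: 7.
Criminal history: 0 prior points → Category I (0-3).
Level 7 falls in the 7-16 band.
Grid: Level 7-16 × Category I = 570-780 days.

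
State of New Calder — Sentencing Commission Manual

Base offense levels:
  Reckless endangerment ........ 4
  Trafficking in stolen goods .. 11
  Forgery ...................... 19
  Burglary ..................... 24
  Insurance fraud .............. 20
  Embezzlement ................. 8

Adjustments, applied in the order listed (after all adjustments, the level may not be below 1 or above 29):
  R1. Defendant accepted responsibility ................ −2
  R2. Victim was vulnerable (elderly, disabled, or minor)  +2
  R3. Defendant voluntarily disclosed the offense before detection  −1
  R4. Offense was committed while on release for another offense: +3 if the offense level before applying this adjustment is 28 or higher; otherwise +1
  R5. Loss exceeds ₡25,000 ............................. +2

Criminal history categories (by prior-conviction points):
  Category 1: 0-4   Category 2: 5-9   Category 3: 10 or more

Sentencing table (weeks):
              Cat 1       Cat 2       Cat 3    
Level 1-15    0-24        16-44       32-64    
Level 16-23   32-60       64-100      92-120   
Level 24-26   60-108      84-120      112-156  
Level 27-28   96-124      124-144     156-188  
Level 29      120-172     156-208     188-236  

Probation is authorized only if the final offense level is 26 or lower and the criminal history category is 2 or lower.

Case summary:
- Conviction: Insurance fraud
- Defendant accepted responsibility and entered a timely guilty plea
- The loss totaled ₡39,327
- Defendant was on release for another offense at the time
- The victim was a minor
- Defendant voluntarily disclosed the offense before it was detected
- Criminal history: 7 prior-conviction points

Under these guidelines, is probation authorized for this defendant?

Yes

Base offense level for insurance fraud: 20.
R1 applies: 20 − 2 = 18.
R2 applies: 18 + 2 = 20.
R3 applies: 20 − 1 = 19.
R4 applies (level before this adjustment is 19 < 28, so +1): 19 + 1 = 20.
R5 applies: 20 + 2 = 22.
Final offense level: 22.
Criminal history: 7 prior points → Category 2 (5-9).
Level 22 falls in the 16-23 band.
Grid: Level 16-23 × Category 2 = 64-100 weeks.
Probation check: level 22 ≤ 26 and category 2 ≤ 2 → eligible.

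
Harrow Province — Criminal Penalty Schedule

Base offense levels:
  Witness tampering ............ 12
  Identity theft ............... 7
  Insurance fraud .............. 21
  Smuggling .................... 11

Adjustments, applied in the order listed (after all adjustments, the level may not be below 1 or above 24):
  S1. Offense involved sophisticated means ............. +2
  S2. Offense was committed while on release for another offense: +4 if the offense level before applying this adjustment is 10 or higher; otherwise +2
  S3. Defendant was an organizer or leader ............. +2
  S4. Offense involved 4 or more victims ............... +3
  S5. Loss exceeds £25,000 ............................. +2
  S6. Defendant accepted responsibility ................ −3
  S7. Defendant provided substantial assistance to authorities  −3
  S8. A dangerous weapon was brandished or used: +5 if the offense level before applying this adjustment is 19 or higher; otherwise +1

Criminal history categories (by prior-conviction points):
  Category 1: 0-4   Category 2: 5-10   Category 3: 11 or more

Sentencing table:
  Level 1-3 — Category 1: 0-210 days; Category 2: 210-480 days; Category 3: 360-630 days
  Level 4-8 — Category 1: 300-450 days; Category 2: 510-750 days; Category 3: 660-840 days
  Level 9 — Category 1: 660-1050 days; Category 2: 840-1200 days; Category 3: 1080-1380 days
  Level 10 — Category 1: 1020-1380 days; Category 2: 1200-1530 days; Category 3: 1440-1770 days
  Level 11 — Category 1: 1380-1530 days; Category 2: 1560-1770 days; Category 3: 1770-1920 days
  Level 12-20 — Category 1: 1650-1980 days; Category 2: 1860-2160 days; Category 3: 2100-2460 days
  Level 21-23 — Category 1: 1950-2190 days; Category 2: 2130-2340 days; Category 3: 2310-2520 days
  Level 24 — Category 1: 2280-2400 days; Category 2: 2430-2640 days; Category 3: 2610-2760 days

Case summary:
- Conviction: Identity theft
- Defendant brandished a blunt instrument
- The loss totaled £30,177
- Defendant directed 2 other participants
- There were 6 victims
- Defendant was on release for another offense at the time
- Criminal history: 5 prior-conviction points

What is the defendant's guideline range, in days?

Base offense level for identity theft: 7.
S2 applies (level before this adjustment is 7 < 10, so +2): 7 + 2 = 9.
S3 applies: 9 + 2 = 11.
S4 applies: 11 + 3 = 14.
S5 applies: 14 + 2 = 16.
S7 does not apply.
S8 applies (level before this adjustment is 16 < 19, so +1): 16 + 1 = 17.
Final offense level: 17.
Criminal history: 5 prior points → Category 2 (5-10).
Level 17 falls in the 12-20 band.
Grid: Level 12-20 × Category 2 = 1860-2160 days.

1860-2160 days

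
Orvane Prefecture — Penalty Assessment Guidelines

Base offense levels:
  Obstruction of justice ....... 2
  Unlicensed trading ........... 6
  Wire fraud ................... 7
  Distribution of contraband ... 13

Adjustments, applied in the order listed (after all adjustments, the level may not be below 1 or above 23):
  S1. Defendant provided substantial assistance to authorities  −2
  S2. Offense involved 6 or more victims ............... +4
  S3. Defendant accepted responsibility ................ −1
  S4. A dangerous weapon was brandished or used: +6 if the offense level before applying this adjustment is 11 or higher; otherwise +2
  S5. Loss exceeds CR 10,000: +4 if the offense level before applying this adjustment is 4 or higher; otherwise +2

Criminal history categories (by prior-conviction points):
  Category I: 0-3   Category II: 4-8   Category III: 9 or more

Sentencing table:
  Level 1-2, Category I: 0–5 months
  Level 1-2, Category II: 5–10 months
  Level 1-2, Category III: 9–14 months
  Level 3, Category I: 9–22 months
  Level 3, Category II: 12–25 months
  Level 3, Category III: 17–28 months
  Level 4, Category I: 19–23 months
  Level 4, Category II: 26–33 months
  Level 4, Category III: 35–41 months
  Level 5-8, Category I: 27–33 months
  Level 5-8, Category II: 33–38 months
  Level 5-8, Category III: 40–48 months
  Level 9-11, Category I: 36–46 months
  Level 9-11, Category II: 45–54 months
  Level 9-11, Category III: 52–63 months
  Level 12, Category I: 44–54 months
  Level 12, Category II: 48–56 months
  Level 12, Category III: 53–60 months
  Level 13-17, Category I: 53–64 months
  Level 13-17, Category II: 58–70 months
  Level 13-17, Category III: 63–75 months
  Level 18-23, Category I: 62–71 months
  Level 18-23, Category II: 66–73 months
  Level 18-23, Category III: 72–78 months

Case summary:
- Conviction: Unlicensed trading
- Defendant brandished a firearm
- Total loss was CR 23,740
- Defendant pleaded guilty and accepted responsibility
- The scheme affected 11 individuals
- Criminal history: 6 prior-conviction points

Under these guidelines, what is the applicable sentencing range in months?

58-70 months

Base offense level for unlicensed trading: 6.
S1 does not apply.
S2 applies: 6 + 4 = 10.
S3 applies: 10 − 1 = 9.
S4 applies (level before this adjustment is 9 < 11, so +2): 9 + 2 = 11.
S5 applies (level before this adjustment is 11 ≥ 4, so +4): 11 + 4 = 15.
Final offense level: 15.
Criminal history: 6 prior points → Category II (4-8).
Level 15 falls in the 13-17 band.
Grid: Level 13-17 × Category II = 58-70 months.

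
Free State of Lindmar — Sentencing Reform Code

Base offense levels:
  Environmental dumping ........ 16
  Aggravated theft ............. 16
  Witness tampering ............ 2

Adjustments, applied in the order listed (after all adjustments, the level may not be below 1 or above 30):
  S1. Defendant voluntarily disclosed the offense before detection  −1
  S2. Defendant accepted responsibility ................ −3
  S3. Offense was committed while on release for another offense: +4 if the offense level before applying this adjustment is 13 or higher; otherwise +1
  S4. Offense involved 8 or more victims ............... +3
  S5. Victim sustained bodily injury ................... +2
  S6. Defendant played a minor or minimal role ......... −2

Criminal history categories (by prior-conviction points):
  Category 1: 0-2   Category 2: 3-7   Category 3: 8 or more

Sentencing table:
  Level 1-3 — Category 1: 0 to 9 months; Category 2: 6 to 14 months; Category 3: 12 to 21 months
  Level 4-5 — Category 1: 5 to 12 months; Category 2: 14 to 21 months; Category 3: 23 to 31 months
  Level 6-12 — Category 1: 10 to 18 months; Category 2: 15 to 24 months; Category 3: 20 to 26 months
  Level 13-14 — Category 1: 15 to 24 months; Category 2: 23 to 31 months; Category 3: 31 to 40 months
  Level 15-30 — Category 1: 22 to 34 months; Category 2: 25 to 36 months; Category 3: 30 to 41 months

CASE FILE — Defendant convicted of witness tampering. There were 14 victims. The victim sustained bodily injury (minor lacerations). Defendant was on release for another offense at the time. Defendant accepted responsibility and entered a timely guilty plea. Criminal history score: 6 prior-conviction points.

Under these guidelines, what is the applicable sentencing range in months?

Base offense level for witness tampering: 2.
S1 does not apply.
S2 applies: 2 − 3 = -1.
S3 applies (level before this adjustment is -1 < 13, so +1): -1 + 1 = 0.
S4 applies: 0 + 3 = 3.
S5 applies: 3 + 2 = 5.
Final offense level: 5.
Criminal history: 6 prior points → Category 2 (3-7).
Level 5 falls in the 4-5 band.
Grid: Level 4-5 × Category 2 = 14-21 months.

14-21 months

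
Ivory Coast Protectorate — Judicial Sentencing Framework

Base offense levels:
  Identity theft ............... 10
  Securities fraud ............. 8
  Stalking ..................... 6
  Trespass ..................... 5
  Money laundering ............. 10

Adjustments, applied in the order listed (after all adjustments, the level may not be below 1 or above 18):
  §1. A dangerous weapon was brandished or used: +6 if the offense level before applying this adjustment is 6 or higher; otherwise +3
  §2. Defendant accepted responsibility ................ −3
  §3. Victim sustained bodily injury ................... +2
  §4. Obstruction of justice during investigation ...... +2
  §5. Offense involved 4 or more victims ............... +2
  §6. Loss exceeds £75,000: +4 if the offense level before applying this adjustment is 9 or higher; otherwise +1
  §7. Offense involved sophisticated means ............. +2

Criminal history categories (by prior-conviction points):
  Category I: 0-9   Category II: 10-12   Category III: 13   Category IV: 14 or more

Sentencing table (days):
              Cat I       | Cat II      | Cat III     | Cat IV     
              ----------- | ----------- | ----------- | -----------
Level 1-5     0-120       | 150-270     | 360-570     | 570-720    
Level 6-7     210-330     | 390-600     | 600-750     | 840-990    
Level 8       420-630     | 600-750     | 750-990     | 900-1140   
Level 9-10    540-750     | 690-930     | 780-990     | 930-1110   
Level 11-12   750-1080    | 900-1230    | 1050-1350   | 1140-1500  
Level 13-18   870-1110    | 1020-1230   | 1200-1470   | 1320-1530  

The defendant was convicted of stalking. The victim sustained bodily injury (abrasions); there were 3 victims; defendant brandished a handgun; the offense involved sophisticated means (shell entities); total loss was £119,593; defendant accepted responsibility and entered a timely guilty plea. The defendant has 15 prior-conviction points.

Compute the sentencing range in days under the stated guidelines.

Base offense level for stalking: 6.
§1 applies (level before this adjustment is 6 ≥ 6, so +6): 6 + 6 = 12.
§2 applies: 12 − 3 = 9.
§3 applies: 9 + 2 = 11.
§6 applies (level before this adjustment is 11 ≥ 9, so +4): 11 + 4 = 15.
§7 applies: 15 + 2 = 17.
Final offense level: 17.
Criminal history: 15 prior points → Category IV (14+).
Level 17 falls in the 13-18 band.
Grid: Level 13-18 × Category IV = 1320-1530 days.

1320-1530 days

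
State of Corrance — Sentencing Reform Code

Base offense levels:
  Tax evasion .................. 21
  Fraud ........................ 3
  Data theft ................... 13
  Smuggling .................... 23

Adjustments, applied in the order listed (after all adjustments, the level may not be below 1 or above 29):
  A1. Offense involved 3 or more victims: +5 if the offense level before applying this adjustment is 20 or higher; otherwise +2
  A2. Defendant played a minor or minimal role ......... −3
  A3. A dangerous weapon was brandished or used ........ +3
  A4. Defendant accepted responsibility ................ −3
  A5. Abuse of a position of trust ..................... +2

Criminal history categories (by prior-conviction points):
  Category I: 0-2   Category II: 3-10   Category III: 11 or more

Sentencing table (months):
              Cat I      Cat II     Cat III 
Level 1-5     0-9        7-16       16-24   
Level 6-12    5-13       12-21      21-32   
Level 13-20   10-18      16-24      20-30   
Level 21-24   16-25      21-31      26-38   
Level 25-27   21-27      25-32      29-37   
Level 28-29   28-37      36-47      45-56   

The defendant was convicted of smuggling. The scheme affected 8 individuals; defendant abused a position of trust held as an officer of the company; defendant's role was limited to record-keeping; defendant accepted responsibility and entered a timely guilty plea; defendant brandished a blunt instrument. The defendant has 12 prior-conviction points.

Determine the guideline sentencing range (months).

Base offense level for smuggling: 23.
A1 applies (level before this adjustment is 23 ≥ 20, so +5): 23 + 5 = 28.
A2 applies: 28 − 3 = 25.
A3 applies: 25 + 3 = 28.
A4 applies: 28 − 3 = 25.
A5 applies: 25 + 2 = 27.
Final offense level: 27.
Criminal history: 12 prior points → Category III (11+).
Level 27 falls in the 25-27 band.
Grid: Level 25-27 × Category III = 29-37 months.

29-37 months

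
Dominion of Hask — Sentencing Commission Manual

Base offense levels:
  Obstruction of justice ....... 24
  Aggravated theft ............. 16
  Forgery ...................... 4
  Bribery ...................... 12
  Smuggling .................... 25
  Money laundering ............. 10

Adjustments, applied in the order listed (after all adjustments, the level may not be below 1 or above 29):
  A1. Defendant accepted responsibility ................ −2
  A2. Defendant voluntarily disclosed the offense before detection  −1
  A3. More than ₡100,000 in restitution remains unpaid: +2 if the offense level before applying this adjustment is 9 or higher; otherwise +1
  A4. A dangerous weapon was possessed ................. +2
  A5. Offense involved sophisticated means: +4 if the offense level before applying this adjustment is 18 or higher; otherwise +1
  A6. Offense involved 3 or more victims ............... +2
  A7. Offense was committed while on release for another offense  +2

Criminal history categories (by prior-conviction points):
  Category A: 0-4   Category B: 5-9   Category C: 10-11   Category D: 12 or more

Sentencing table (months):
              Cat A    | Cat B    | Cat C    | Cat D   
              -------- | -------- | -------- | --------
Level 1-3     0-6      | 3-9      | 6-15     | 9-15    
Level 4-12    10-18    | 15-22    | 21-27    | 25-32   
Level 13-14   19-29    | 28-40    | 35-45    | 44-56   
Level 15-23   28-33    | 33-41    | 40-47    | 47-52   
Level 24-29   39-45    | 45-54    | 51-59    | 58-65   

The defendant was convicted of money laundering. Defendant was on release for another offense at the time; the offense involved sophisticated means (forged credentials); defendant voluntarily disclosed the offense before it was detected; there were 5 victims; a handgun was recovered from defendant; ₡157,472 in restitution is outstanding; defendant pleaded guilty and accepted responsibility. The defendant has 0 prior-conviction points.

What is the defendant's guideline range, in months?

Base offense level for money laundering: 10.
A1 applies: 10 − 2 = 8.
A2 applies: 8 − 1 = 7.
A3 applies (level before this adjustment is 7 < 9, so +1): 7 + 1 = 8.
A4 applies: 8 + 2 = 10.
A5 applies (level before this adjustment is 10 < 18, so +1): 10 + 1 = 11.
A6 applies: 11 + 2 = 13.
A7 applies: 13 + 2 = 15.
Final offense level: 15.
Criminal history: 0 prior points → Category A (0-4).
Level 15 falls in the 15-23 band.
Grid: Level 15-23 × Category A = 28-33 months.

28-33 months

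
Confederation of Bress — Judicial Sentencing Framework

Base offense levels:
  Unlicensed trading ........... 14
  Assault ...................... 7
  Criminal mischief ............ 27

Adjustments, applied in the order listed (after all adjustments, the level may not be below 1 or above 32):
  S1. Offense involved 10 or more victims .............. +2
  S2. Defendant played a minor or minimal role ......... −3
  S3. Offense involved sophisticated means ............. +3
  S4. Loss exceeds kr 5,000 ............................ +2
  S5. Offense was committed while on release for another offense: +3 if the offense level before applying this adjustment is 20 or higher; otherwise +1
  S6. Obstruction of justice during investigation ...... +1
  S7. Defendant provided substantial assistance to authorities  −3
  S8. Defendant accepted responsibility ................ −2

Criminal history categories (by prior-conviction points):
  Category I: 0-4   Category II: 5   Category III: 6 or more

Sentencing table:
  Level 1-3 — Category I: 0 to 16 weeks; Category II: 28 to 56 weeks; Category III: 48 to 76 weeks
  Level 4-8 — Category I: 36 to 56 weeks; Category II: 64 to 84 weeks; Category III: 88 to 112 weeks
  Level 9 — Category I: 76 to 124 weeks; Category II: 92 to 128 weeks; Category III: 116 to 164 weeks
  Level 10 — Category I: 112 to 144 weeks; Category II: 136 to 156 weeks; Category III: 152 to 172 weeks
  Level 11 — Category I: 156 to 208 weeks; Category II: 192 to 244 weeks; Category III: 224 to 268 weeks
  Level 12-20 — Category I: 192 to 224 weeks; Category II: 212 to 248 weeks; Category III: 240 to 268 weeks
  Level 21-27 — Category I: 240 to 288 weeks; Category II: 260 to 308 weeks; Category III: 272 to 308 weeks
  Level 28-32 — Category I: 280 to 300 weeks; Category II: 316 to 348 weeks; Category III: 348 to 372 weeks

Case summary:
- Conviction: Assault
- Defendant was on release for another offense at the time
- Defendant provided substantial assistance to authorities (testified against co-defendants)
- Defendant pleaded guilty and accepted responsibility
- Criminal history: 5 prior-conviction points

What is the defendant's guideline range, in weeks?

28-56 weeks

Base offense level for assault: 7.
S3 does not apply.
S5 applies (level before this adjustment is 7 < 20, so +1): 7 + 1 = 8.
S7 applies: 8 − 3 = 5.
S8 applies: 5 − 2 = 3.
Final offense level: 3.
Criminal history: 5 prior points → Category II (5).
Level 3 falls in the 1-3 band.
Grid: Level 1-3 × Category II = 28-56 weeks.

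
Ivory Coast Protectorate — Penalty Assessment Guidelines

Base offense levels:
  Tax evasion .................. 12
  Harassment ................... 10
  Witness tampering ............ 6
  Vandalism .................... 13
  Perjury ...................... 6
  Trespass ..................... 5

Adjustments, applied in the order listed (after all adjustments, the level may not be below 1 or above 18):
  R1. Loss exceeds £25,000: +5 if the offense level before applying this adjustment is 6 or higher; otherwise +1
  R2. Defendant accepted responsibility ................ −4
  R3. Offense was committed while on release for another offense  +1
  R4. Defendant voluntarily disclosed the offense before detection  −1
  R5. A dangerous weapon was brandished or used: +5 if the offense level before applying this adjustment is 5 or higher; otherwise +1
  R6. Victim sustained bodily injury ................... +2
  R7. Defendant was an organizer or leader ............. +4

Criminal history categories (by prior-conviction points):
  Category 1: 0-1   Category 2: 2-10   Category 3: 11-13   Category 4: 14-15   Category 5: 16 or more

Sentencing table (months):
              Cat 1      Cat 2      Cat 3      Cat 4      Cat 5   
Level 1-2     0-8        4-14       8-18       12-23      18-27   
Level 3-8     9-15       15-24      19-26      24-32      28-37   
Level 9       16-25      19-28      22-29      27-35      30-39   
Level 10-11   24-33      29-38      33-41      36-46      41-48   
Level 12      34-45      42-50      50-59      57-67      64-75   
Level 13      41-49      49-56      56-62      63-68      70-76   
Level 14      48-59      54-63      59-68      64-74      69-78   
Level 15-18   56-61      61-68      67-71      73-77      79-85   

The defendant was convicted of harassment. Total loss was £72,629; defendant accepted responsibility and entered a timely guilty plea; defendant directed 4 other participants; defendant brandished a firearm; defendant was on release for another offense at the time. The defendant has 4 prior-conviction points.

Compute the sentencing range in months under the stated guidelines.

61-68 months

Base offense level for harassment: 10.
R1 applies (level before this adjustment is 10 ≥ 6, so +5): 10 + 5 = 15.
R2 applies: 15 − 4 = 11.
R3 applies: 11 + 1 = 12.
R4 does not apply.
R5 applies (level before this adjustment is 12 ≥ 5, so +5): 12 + 5 = 17.
R7 applies: 17 + 4 = 21.
Level 21 exceeds the maximum of 18; capped at 18.
Final offense level: 18.
Criminal history: 4 prior points → Category 2 (2-10).
Level 18 falls in the 15-18 band.
Grid: Level 15-18 × Category 2 = 61-68 months.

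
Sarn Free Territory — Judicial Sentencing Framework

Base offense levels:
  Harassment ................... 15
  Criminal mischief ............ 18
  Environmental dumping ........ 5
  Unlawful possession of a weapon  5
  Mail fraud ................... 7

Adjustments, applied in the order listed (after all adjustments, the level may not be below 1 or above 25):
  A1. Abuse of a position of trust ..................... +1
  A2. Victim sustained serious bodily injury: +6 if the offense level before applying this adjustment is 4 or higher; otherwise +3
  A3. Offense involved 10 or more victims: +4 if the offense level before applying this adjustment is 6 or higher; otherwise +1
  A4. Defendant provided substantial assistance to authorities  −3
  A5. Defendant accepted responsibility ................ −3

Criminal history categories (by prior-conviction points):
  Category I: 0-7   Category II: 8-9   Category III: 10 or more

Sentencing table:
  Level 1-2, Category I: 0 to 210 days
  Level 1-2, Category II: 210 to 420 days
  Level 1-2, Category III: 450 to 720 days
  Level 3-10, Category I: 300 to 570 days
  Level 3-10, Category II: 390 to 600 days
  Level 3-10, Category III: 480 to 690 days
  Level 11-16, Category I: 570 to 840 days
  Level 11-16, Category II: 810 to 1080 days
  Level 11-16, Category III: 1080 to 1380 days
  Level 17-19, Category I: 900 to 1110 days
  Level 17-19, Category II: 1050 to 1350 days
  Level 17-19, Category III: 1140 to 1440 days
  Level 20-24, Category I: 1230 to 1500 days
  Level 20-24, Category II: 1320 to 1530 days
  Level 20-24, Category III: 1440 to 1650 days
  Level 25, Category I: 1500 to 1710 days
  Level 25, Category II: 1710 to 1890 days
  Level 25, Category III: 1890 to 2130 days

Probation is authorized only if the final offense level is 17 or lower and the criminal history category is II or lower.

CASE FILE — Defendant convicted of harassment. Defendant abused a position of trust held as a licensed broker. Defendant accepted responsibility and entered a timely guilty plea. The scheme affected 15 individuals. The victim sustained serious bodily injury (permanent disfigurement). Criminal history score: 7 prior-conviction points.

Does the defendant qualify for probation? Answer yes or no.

Base offense level for harassment: 15.
A1 applies: 15 + 1 = 16.
A2 applies (level before this adjustment is 16 ≥ 4, so +6): 16 + 6 = 22.
A3 applies (level before this adjustment is 22 ≥ 6, so +4): 22 + 4 = 26.
A5 applies: 26 − 3 = 23.
Final offense level: 23.
Criminal history: 7 prior points → Category I (0-7).
Level 23 falls in the 20-24 band.
Grid: Level 20-24 × Category I = 1230-1500 days.
Probation check: level 23 > 17 and category I ≤ II → not eligible.

No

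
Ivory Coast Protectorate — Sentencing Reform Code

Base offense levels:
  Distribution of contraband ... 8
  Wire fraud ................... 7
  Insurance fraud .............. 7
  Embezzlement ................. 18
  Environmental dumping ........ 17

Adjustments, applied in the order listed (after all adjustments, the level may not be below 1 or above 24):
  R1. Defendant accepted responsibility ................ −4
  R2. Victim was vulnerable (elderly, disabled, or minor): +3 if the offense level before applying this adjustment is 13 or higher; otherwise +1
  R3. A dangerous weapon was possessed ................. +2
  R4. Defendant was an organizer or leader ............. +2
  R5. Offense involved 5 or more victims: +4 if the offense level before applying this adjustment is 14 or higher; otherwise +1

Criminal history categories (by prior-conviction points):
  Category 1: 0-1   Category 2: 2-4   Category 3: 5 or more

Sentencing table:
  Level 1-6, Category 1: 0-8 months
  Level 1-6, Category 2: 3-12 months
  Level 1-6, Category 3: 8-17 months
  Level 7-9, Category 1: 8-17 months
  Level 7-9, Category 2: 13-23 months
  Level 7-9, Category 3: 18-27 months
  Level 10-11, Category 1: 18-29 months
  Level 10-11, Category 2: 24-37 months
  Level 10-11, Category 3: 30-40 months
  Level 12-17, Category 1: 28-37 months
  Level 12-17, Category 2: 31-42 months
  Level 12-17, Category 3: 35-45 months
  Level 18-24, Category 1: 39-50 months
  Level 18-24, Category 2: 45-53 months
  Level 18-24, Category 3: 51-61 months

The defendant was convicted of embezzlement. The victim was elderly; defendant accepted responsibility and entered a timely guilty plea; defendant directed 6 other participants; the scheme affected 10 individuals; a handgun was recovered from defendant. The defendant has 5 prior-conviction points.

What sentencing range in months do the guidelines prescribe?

Base offense level for embezzlement: 18.
R1 applies: 18 − 4 = 14.
R2 applies (level before this adjustment is 14 ≥ 13, so +3): 14 + 3 = 17.
R3 applies: 17 + 2 = 19.
R4 applies: 19 + 2 = 21.
R5 applies (level before this adjustment is 21 ≥ 14, so +4): 21 + 4 = 25.
Level 25 exceeds the maximum of 24; capped at 24.
Final offense level: 24.
Criminal history: 5 prior points → Category 3 (5+).
Level 24 falls in the 18-24 band.
Grid: Level 18-24 × Category 3 = 51-61 months.

51-61 months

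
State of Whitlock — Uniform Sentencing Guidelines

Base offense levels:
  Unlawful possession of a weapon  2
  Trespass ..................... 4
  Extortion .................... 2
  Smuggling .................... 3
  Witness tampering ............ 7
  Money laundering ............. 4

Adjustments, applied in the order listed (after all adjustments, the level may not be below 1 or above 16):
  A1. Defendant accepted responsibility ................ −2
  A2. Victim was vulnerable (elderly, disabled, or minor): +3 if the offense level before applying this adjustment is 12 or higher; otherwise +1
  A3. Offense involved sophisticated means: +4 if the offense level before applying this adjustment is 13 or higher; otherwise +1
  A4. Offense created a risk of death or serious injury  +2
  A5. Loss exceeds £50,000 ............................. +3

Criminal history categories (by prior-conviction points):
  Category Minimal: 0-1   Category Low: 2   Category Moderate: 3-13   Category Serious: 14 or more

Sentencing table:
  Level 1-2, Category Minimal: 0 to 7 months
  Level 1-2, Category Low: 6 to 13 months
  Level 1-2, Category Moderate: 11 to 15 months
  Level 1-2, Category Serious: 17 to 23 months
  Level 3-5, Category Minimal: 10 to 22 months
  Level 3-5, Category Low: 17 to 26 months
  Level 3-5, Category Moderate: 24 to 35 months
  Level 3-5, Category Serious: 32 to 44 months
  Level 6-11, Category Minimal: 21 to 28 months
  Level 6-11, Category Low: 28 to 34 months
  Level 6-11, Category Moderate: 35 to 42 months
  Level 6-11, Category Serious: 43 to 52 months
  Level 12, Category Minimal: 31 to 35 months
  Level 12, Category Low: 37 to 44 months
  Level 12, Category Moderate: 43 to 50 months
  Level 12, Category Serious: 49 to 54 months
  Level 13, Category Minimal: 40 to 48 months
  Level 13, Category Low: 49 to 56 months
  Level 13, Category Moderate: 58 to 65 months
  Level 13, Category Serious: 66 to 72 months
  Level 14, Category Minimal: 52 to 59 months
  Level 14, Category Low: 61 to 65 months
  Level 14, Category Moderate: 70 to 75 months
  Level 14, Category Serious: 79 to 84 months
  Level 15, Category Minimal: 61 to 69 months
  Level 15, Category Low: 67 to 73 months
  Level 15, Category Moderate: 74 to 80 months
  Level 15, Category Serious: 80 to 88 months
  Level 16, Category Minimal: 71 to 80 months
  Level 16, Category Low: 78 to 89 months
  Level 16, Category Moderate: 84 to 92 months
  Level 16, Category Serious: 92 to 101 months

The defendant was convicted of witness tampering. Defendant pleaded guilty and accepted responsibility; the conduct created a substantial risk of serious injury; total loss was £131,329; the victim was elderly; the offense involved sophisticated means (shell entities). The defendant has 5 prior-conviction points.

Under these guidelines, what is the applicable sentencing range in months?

Base offense level for witness tampering: 7.
A1 applies: 7 − 2 = 5.
A2 applies (level before this adjustment is 5 < 12, so +1): 5 + 1 = 6.
A3 applies (level before this adjustment is 6 < 13, so +1): 6 + 1 = 7.
A4 applies: 7 + 2 = 9.
A5 applies: 9 + 3 = 12.
Final offense level: 12.
Criminal history: 5 prior points → Category Moderate (3-13).
Level 12 falls in the 12 band.
Grid: Level 12 × Category Moderate = 43-50 months.

43-50 months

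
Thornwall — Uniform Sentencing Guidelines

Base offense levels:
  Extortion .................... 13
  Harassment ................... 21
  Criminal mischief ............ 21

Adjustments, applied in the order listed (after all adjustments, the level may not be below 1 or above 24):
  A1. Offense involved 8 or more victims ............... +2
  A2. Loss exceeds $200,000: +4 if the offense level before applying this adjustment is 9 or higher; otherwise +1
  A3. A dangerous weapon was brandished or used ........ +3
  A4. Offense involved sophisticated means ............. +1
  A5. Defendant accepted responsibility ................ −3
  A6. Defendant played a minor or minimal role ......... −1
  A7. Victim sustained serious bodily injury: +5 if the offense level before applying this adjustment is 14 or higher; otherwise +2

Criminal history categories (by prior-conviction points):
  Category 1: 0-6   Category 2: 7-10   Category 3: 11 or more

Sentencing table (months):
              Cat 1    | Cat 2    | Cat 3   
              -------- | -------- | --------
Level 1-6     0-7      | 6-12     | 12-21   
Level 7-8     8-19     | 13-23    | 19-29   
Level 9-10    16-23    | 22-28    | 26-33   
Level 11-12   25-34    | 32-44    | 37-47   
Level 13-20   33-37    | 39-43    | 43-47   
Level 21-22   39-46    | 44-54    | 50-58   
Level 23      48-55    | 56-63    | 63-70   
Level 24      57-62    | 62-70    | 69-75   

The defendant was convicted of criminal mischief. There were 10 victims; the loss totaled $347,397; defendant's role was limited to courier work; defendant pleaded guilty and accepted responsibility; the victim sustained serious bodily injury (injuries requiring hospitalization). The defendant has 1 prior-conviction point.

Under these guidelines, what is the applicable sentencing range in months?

Base offense level for criminal mischief: 21.
A1 applies: 21 + 2 = 23.
A2 applies (level before this adjustment is 23 ≥ 9, so +4): 23 + 4 = 27.
A3 does not apply.
A4 does not apply.
A5 applies: 27 − 3 = 24.
A6 applies: 24 − 1 = 23.
A7 applies (level before this adjustment is 23 ≥ 14, so +5): 23 + 5 = 28.
Level 28 exceeds the maximum of 24; capped at 24.
Final offense level: 24.
Criminal history: 1 prior point → Category 1 (0-6).
Level 24 falls in the 24 band.
Grid: Level 24 × Category 1 = 57-62 months.

57-62 months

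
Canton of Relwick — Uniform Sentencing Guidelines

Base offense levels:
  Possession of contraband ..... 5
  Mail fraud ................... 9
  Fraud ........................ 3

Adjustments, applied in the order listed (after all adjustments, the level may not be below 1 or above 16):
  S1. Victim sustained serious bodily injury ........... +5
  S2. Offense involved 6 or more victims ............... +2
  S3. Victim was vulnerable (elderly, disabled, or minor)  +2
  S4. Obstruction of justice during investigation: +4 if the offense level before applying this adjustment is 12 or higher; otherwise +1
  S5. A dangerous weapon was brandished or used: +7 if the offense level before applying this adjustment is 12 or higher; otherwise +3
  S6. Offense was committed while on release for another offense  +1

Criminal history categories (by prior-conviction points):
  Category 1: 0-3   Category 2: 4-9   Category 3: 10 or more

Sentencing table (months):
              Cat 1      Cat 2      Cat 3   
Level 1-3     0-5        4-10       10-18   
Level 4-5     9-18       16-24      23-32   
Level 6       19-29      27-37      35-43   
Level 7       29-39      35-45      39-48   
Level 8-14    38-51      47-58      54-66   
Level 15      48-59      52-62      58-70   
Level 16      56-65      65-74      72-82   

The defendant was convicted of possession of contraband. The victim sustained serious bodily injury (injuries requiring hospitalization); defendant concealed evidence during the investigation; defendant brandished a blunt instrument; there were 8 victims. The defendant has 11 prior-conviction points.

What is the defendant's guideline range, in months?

Base offense level for possession of contraband: 5.
S1 applies: 5 + 5 = 10.
S2 applies: 10 + 2 = 12.
S3 does not apply.
S4 applies (level before this adjustment is 12 ≥ 12, so +4): 12 + 4 = 16.
S5 applies (level before this adjustment is 16 ≥ 12, so +7): 16 + 7 = 23.
Level 23 exceeds the maximum of 16; capped at 16.
Final offense level: 16.
Criminal history: 11 prior points → Category 3 (10+).
Level 16 falls in the 16 band.
Grid: Level 16 × Category 3 = 72-82 months.

72-82 months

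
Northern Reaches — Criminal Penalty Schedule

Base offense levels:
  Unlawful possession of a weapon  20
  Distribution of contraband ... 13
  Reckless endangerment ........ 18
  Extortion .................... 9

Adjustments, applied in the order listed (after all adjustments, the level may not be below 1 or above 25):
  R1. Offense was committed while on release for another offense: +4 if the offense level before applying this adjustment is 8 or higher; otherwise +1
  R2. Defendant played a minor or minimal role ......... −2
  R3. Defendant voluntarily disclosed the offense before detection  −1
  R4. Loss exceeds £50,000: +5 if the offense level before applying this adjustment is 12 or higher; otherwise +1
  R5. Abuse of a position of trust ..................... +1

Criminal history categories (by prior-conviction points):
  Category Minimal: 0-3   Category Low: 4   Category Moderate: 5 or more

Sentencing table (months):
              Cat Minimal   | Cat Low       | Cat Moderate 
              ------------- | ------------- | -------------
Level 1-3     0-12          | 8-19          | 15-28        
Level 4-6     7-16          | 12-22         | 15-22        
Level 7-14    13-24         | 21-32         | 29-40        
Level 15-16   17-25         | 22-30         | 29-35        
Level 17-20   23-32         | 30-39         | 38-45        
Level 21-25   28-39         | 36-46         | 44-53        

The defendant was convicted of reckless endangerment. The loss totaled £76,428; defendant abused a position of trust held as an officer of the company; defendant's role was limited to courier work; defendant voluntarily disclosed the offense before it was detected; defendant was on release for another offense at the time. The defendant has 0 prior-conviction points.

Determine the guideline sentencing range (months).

28-39 months

Base offense level for reckless endangerment: 18.
R1 applies (level before this adjustment is 18 ≥ 8, so +4): 18 + 4 = 22.
R2 applies: 22 − 2 = 20.
R3 applies: 20 − 1 = 19.
R4 applies (level before this adjustment is 19 ≥ 12, so +5): 19 + 5 = 24.
R5 applies: 24 + 1 = 25.
Final offense level: 25.
Criminal history: 0 prior points → Category Minimal (0-3).
Level 25 falls in the 21-25 band.
Grid: Level 21-25 × Category Minimal = 28-39 months.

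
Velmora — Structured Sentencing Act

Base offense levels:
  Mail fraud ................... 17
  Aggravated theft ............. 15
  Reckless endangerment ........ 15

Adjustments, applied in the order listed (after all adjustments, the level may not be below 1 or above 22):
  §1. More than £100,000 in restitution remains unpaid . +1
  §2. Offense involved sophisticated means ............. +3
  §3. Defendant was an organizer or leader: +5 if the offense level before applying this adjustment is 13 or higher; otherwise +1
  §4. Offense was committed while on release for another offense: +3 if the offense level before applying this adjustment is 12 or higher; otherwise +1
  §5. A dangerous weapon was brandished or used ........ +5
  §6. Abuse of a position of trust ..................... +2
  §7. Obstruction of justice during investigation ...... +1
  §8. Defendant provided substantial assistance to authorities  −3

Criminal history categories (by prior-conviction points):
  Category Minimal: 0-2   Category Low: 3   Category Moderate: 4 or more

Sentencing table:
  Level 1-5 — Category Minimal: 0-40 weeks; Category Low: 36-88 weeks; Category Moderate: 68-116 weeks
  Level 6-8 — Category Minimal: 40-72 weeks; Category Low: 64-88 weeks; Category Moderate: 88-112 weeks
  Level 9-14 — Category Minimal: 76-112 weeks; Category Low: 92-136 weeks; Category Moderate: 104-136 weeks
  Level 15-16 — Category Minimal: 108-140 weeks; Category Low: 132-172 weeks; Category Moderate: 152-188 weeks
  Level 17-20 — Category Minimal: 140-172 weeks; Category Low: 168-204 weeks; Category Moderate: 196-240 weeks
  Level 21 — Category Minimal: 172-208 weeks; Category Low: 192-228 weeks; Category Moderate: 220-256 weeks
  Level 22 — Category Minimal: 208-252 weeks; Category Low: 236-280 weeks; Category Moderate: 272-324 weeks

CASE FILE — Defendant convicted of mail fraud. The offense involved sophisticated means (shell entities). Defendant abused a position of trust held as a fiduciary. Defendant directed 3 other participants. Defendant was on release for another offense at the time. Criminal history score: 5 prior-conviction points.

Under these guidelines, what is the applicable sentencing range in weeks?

272-324 weeks

Base offense level for mail fraud: 17.
§1 does not apply.
§2 applies: 17 + 3 = 20.
§3 applies (level before this adjustment is 20 ≥ 13, so +5): 20 + 5 = 25.
§4 applies (level before this adjustment is 25 ≥ 12, so +3): 25 + 3 = 28.
§5 does not apply.
§6 applies: 28 + 2 = 30.
§8 does not apply.
Level 30 exceeds the maximum of 22; capped at 22.
Final offense level: 22.
Criminal history: 5 prior points → Category Moderate (4+).
Level 22 falls in the 22 band.
Grid: Level 22 × Category Moderate = 272-324 weeks.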